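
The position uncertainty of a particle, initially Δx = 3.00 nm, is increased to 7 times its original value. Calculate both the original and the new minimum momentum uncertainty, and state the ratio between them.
Original Δp_min = 1.758 × 10^-26 kg·m/s; new Δp'_min = 2.511 × 10^-27 kg·m/s; ratio Δp'_min/Δp_min = 1/7.

From the uncertainty principle ΔxΔp ≥ ℏ/2, the minimum momentum uncertainty is Δp_min = ℏ/(2Δx).

Original (Δx = 3.00 nm = 3.000e-09 m):
Δp_min = (1.055e-34 J·s)/(2 × 3.000e-09 m) = 1.758e-26 kg·m/s

When Δx → 7Δx:
Δp'_min = ℏ/(2 × 7Δx) = (1/7) × ℏ/(2Δx) = (1/7) × Δp_min
Δp'_min = 1/7 × 1.758e-26 kg·m/s = 2.511e-27 kg·m/s

Since Δp_min ∝ 1/Δx, when Δx is increased to 7 times its original value, Δp_min decreases to 1/7 of its original value.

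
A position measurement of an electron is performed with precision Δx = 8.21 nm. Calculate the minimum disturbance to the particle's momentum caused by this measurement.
6.422 × 10^-27 kg·m/s

The uncertainty principle implies that measuring position disturbs momentum:
ΔxΔp ≥ ℏ/2

When we measure position with precision Δx, we necessarily introduce a momentum uncertainty:
Δp ≥ ℏ/(2Δx)
Δp_min = (1.055e-34 J·s) / (2 × 8.210e-09 m)
Δp_min = 6.422e-27 kg·m/s

The more precisely we measure position, the greater the momentum disturbance.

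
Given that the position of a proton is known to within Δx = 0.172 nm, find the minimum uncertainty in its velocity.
183.282 m/s

Using the Heisenberg uncertainty principle and Δp = mΔv:
ΔxΔp ≥ ℏ/2
Δx(mΔv) ≥ ℏ/2

The minimum uncertainty in velocity is:
Δv_min = ℏ/(2mΔx)
Δv_min = (1.055e-34 J·s) / (2 × 1.673e-27 kg × 1.720e-10 m)
Δv_min = 1.833e+02 m/s = 183.282 m/s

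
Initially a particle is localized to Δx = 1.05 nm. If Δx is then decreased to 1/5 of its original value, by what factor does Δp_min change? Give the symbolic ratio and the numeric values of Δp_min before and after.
Original Δp_min = 5.022 × 10^-26 kg·m/s; new Δp'_min = 2.511 × 10^-25 kg·m/s; ratio Δp'_min/Δp_min = 5.

From the uncertainty principle ΔxΔp ≥ ℏ/2, the minimum momentum uncertainty is Δp_min = ℏ/(2Δx).

Original (Δx = 1.05 nm = 1.050e-09 m):
Δp_min = (1.055e-34 J·s)/(2 × 1.050e-09 m) = 5.022e-26 kg·m/s

When Δx → (1/5)Δx:
Δp'_min = ℏ/(2 × (1/5)Δx) = 5 × ℏ/(2Δx) = 5 × Δp_min
Δp'_min = 5 × 5.022e-26 kg·m/s = 2.511e-25 kg·m/s

Since Δp_min ∝ 1/Δx, when Δx is decreased to 1/5 of its original value, Δp_min increases to 5 times its original value.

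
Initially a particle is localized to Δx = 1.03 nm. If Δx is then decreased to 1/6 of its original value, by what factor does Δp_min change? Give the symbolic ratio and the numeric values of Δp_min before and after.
Original Δp_min = 5.119 × 10^-26 kg·m/s; new Δp'_min = 3.072 × 10^-25 kg·m/s; ratio Δp'_min/Δp_min = 6.

From the uncertainty principle ΔxΔp ≥ ℏ/2, the minimum momentum uncertainty is Δp_min = ℏ/(2Δx).

Original (Δx = 1.03 nm = 1.030e-09 m):
Δp_min = (1.055e-34 J·s)/(2 × 1.030e-09 m) = 5.119e-26 kg·m/s

When Δx → (1/6)Δx:
Δp'_min = ℏ/(2 × (1/6)Δx) = 6 × ℏ/(2Δx) = 6 × Δp_min
Δp'_min = 6 × 5.119e-26 kg·m/s = 3.072e-25 kg·m/s

Since Δp_min ∝ 1/Δx, when Δx is decreased to 1/6 of its original value, Δp_min increases to 6 times its original value.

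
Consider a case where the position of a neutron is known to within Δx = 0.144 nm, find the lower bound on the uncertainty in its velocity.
218.619 m/s

Using the Heisenberg uncertainty principle and Δp = mΔv:
ΔxΔp ≥ ℏ/2
Δx(mΔv) ≥ ℏ/2

The minimum uncertainty in velocity is:
Δv_min = ℏ/(2mΔx)
Δv_min = (1.055e-34 J·s) / (2 × 1.675e-27 kg × 1.440e-10 m)
Δv_min = 2.186e+02 m/s = 218.619 m/s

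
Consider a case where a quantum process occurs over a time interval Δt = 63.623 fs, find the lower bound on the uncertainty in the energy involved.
5.173 meV

Using the energy-time uncertainty principle:
ΔEΔt ≥ ℏ/2

The minimum uncertainty in energy is:
ΔE_min = ℏ/(2Δt)
ΔE_min = (1.055e-34 J·s) / (2 × 6.362e-14 s)
ΔE_min = 8.288e-22 J = 5.173 meV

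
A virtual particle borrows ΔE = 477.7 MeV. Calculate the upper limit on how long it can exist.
6.889 × 10^-25 s

Using the energy-time uncertainty principle:
ΔEΔt ≥ ℏ/2

For a virtual particle borrowing energy ΔE, the maximum lifetime is:
Δt_max = ℏ/(2ΔE)

Converting energy:
ΔE = 477.7 MeV = 7.654e-11 J

Δt_max = (1.055e-34 J·s) / (2 × 7.654e-11 J)
Δt_max = 6.889e-25 s = 6.889 × 10^-25 s

Virtual particles with higher borrowed energy exist for shorter times.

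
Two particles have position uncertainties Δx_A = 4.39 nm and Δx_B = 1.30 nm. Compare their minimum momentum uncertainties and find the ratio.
Particle B has the larger minimum momentum uncertainty, by a factor of 3.38.

For each particle, the minimum momentum uncertainty is Δp_min = ℏ/(2Δx):

Particle A: Δp_A = ℏ/(2×4.390e-09 m) = 1.201e-26 kg·m/s
Particle B: Δp_B = ℏ/(2×1.300e-09 m) = 4.056e-26 kg·m/s

Ratio: Δp_B/Δp_A = 3.38

Since Δp_min ∝ 1/Δx, the particle with smaller position uncertainty (B) has larger momentum uncertainty.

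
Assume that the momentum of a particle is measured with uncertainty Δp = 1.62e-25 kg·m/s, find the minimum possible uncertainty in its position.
325.485 pm

Using the Heisenberg uncertainty principle:
ΔxΔp ≥ ℏ/2

The minimum uncertainty in position is:
Δx_min = ℏ/(2Δp)
Δx_min = (1.055e-34 J·s) / (2 × 1.620e-25 kg·m/s)
Δx_min = 3.255e-10 m = 325.485 pm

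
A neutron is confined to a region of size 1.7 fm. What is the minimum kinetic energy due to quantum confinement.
1.792 MeV

Using the uncertainty principle:

1. Position uncertainty: Δx ≈ 1.700e-15 m
2. Minimum momentum uncertainty: Δp = ℏ/(2Δx) = 3.102e-20 kg·m/s
3. Minimum kinetic energy:
   KE = (Δp)²/(2m) = (3.102e-20)²/(2 × 1.675e-27 kg)
   KE = 2.872e-13 J = 1.792 MeV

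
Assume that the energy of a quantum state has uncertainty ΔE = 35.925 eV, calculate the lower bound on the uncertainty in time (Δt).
9.161 as

Using the energy-time uncertainty principle:
ΔEΔt ≥ ℏ/2

The minimum uncertainty in time is:
Δt_min = ℏ/(2ΔE)
Δt_min = (1.055e-34 J·s) / (2 × 5.756e-18 J)
Δt_min = 9.161e-18 s = 9.161 as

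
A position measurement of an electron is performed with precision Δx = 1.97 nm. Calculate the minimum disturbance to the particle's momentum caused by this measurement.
2.677 × 10^-26 kg·m/s

The uncertainty principle implies that measuring position disturbs momentum:
ΔxΔp ≥ ℏ/2

When we measure position with precision Δx, we necessarily introduce a momentum uncertainty:
Δp ≥ ℏ/(2Δx)
Δp_min = (1.055e-34 J·s) / (2 × 1.970e-09 m)
Δp_min = 2.677e-26 kg·m/s

The more precisely we measure position, the greater the momentum disturbance.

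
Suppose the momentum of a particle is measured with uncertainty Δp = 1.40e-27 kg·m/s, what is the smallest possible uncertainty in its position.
37.663 nm

Using the Heisenberg uncertainty principle:
ΔxΔp ≥ ℏ/2

The minimum uncertainty in position is:
Δx_min = ℏ/(2Δp)
Δx_min = (1.055e-34 J·s) / (2 × 1.400e-27 kg·m/s)
Δx_min = 3.766e-08 m = 37.663 nm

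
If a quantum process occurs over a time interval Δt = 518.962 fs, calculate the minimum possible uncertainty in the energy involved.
634.162 μeV

Using the energy-time uncertainty principle:
ΔEΔt ≥ ℏ/2

The minimum uncertainty in energy is:
ΔE_min = ℏ/(2Δt)
ΔE_min = (1.055e-34 J·s) / (2 × 5.190e-13 s)
ΔE_min = 1.016e-22 J = 634.162 μeV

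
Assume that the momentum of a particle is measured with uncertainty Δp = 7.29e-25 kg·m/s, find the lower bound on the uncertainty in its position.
72.330 pm

Using the Heisenberg uncertainty principle:
ΔxΔp ≥ ℏ/2

The minimum uncertainty in position is:
Δx_min = ℏ/(2Δp)
Δx_min = (1.055e-34 J·s) / (2 × 7.290e-25 kg·m/s)
Δx_min = 7.233e-11 m = 72.330 pm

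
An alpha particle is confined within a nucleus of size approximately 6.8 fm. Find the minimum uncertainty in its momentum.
7.754 × 10^-21 kg·m/s

Using the Heisenberg uncertainty principle:
ΔxΔp ≥ ℏ/2

With Δx ≈ L = 6.800e-15 m (the confinement size):
Δp_min = ℏ/(2Δx)
Δp_min = (1.055e-34 J·s) / (2 × 6.800e-15 m)
Δp_min = 7.754e-21 kg·m/s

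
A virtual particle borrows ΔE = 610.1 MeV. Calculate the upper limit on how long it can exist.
5.394 × 10^-25 s

Using the energy-time uncertainty principle:
ΔEΔt ≥ ℏ/2

For a virtual particle borrowing energy ΔE, the maximum lifetime is:
Δt_max = ℏ/(2ΔE)

Converting energy:
ΔE = 610.1 MeV = 9.775e-11 J

Δt_max = (1.055e-34 J·s) / (2 × 9.775e-11 J)
Δt_max = 5.394e-25 s = 5.394 × 10^-25 s

Virtual particles with higher borrowed energy exist for shorter times.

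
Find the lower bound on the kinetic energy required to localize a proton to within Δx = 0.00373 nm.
372.852 meV

Localizing a particle requires giving it sufficient momentum uncertainty:

1. From uncertainty principle: Δp ≥ ℏ/(2Δx)
   Δp_min = (1.055e-34 J·s) / (2 × 3.730e-12 m)
   Δp_min = 1.414e-23 kg·m/s

2. This momentum uncertainty corresponds to kinetic energy:
   KE ≈ (Δp)²/(2m) = (1.414e-23)²/(2 × 1.673e-27 kg)
   KE = 5.974e-20 J = 372.852 meV

Tighter localization requires more energy.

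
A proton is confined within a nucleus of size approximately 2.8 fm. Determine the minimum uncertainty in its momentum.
1.883 × 10^-20 kg·m/s

Using the Heisenberg uncertainty principle:
ΔxΔp ≥ ℏ/2

With Δx ≈ L = 2.800e-15 m (the confinement size):
Δp_min = ℏ/(2Δx)
Δp_min = (1.055e-34 J·s) / (2 × 2.800e-15 m)
Δp_min = 1.883e-20 kg·m/s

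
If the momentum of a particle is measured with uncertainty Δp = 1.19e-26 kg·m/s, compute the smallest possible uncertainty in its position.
4.431 nm

Using the Heisenberg uncertainty principle:
ΔxΔp ≥ ℏ/2

The minimum uncertainty in position is:
Δx_min = ℏ/(2Δp)
Δx_min = (1.055e-34 J·s) / (2 × 1.190e-26 kg·m/s)
Δx_min = 4.431e-09 m = 4.431 nm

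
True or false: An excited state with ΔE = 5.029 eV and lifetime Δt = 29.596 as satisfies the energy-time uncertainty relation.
No, it violates the uncertainty relation.

Calculate the product ΔEΔt:
ΔE = 5.029 eV = 8.057e-19 J
ΔEΔt = (8.057e-19 J) × (2.960e-17 s)
ΔEΔt = 2.385e-35 J·s

Compare to the minimum allowed value ℏ/2:
ℏ/2 = 5.273e-35 J·s

Since ΔEΔt = 2.385e-35 J·s < 5.273e-35 J·s = ℏ/2,
this violates the uncertainty relation.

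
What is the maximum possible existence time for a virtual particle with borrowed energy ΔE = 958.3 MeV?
3.434 × 10^-25 s

Using the energy-time uncertainty principle:
ΔEΔt ≥ ℏ/2

For a virtual particle borrowing energy ΔE, the maximum lifetime is:
Δt_max = ℏ/(2ΔE)

Converting energy:
ΔE = 958.3 MeV = 1.535e-10 J

Δt_max = (1.055e-34 J·s) / (2 × 1.535e-10 J)
Δt_max = 3.434e-25 s = 3.434 × 10^-25 s

Virtual particles with higher borrowed energy exist for shorter times.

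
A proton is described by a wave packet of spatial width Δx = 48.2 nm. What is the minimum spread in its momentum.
1.094 × 10^-27 kg·m/s

For a wave packet, the spatial width Δx and momentum spread Δp are related by the uncertainty principle:
ΔxΔp ≥ ℏ/2

The minimum momentum spread is:
Δp_min = ℏ/(2Δx)
Δp_min = (1.055e-34 J·s) / (2 × 4.820e-08 m)
Δp_min = 1.094e-27 kg·m/s

A wave packet cannot have both a well-defined position and well-defined momentum.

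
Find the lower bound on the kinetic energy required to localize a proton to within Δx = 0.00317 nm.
516.221 meV

Localizing a particle requires giving it sufficient momentum uncertainty:

1. From uncertainty principle: Δp ≥ ℏ/(2Δx)
   Δp_min = (1.055e-34 J·s) / (2 × 3.170e-12 m)
   Δp_min = 1.663e-23 kg·m/s

2. This momentum uncertainty corresponds to kinetic energy:
   KE ≈ (Δp)²/(2m) = (1.663e-23)²/(2 × 1.673e-27 kg)
   KE = 8.271e-20 J = 516.221 meV

Tighter localization requires more energy.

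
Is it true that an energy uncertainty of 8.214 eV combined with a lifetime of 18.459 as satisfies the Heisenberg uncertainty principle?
No, it violates the uncertainty relation.

Calculate the product ΔEΔt:
ΔE = 8.214 eV = 1.316e-18 J
ΔEΔt = (1.316e-18 J) × (1.846e-17 s)
ΔEΔt = 2.429e-35 J·s

Compare to the minimum allowed value ℏ/2:
ℏ/2 = 5.273e-35 J·s

Since ΔEΔt = 2.429e-35 J·s < 5.273e-35 J·s = ℏ/2,
this violates the uncertainty relation.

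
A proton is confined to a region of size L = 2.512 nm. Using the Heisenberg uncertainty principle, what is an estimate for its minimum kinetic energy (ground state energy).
822.082 neV

Using the uncertainty principle to estimate ground state energy:

1. The position uncertainty is approximately the confinement size:
   Δx ≈ L = 2.512e-09 m

2. From ΔxΔp ≥ ℏ/2, the minimum momentum uncertainty is:
   Δp ≈ ℏ/(2L) = 2.099e-26 kg·m/s

3. The kinetic energy is approximately:
   KE ≈ (Δp)²/(2m) = (2.099e-26)²/(2 × 1.673e-27 kg)
   KE ≈ 1.317e-25 J = 822.082 neV

This is an order-of-magnitude estimate of the ground state energy.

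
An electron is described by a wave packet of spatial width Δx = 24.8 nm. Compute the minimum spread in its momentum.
2.126 × 10^-27 kg·m/s

For a wave packet, the spatial width Δx and momentum spread Δp are related by the uncertainty principle:
ΔxΔp ≥ ℏ/2

The minimum momentum spread is:
Δp_min = ℏ/(2Δx)
Δp_min = (1.055e-34 J·s) / (2 × 2.480e-08 m)
Δp_min = 2.126e-27 kg·m/s

A wave packet cannot have both a well-defined position and well-defined momentum.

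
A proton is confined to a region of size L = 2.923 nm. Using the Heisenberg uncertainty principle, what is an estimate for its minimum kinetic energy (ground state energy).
607.151 neV

Using the uncertainty principle to estimate ground state energy:

1. The position uncertainty is approximately the confinement size:
   Δx ≈ L = 2.923e-09 m

2. From ΔxΔp ≥ ℏ/2, the minimum momentum uncertainty is:
   Δp ≈ ℏ/(2L) = 1.804e-26 kg·m/s

3. The kinetic energy is approximately:
   KE ≈ (Δp)²/(2m) = (1.804e-26)²/(2 × 1.673e-27 kg)
   KE ≈ 9.728e-26 J = 607.151 neV

This is an order-of-magnitude estimate of the ground state energy.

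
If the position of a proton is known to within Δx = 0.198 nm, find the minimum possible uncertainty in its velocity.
159.215 m/s

Using the Heisenberg uncertainty principle and Δp = mΔv:
ΔxΔp ≥ ℏ/2
Δx(mΔv) ≥ ℏ/2

The minimum uncertainty in velocity is:
Δv_min = ℏ/(2mΔx)
Δv_min = (1.055e-34 J·s) / (2 × 1.673e-27 kg × 1.980e-10 m)
Δv_min = 1.592e+02 m/s = 159.215 m/s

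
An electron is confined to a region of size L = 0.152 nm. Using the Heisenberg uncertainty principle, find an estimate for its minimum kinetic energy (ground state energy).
412.264 meV

Using the uncertainty principle to estimate ground state energy:

1. The position uncertainty is approximately the confinement size:
   Δx ≈ L = 1.520e-10 m

2. From ΔxΔp ≥ ℏ/2, the minimum momentum uncertainty is:
   Δp ≈ ℏ/(2L) = 3.469e-25 kg·m/s

3. The kinetic energy is approximately:
   KE ≈ (Δp)²/(2m) = (3.469e-25)²/(2 × 9.109e-31 kg)
   KE ≈ 6.605e-20 J = 412.264 meV

This is an order-of-magnitude estimate of the ground state energy.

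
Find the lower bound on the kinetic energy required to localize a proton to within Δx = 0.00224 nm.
1.034 eV

Localizing a particle requires giving it sufficient momentum uncertainty:

1. From uncertainty principle: Δp ≥ ℏ/(2Δx)
   Δp_min = (1.055e-34 J·s) / (2 × 2.240e-12 m)
   Δp_min = 2.354e-23 kg·m/s

2. This momentum uncertainty corresponds to kinetic energy:
   KE ≈ (Δp)²/(2m) = (2.354e-23)²/(2 × 1.673e-27 kg)
   KE = 1.656e-19 J = 1.034 eV

Tighter localization requires more energy.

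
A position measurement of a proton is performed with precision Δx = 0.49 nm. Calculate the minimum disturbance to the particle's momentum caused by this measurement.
1.076 × 10^-25 kg·m/s

The uncertainty principle implies that measuring position disturbs momentum:
ΔxΔp ≥ ℏ/2

When we measure position with precision Δx, we necessarily introduce a momentum uncertainty:
Δp ≥ ℏ/(2Δx)
Δp_min = (1.055e-34 J·s) / (2 × 4.900e-10 m)
Δp_min = 1.076e-25 kg·m/s

The more precisely we measure position, the greater the momentum disturbance.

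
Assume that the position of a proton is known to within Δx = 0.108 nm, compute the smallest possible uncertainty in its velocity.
291.894 m/s

Using the Heisenberg uncertainty principle and Δp = mΔv:
ΔxΔp ≥ ℏ/2
Δx(mΔv) ≥ ℏ/2

The minimum uncertainty in velocity is:
Δv_min = ℏ/(2mΔx)
Δv_min = (1.055e-34 J·s) / (2 × 1.673e-27 kg × 1.080e-10 m)
Δv_min = 2.919e+02 m/s = 291.894 m/s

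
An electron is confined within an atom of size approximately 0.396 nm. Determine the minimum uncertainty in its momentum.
1.332 × 10^-25 kg·m/s

Using the Heisenberg uncertainty principle:
ΔxΔp ≥ ℏ/2

With Δx ≈ L = 3.960e-10 m (the confinement size):
Δp_min = ℏ/(2Δx)
Δp_min = (1.055e-34 J·s) / (2 × 3.960e-10 m)
Δp_min = 1.332e-25 kg·m/s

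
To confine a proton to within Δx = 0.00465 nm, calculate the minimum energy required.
239.910 meV

Localizing a particle requires giving it sufficient momentum uncertainty:

1. From uncertainty principle: Δp ≥ ℏ/(2Δx)
   Δp_min = (1.055e-34 J·s) / (2 × 4.650e-12 m)
   Δp_min = 1.134e-23 kg·m/s

2. This momentum uncertainty corresponds to kinetic energy:
   KE ≈ (Δp)²/(2m) = (1.134e-23)²/(2 × 1.673e-27 kg)
   KE = 3.844e-20 J = 239.910 meV

Tighter localization requires more energy.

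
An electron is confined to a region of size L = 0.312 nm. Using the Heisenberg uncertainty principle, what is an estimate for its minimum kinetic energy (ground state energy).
97.848 meV

Using the uncertainty principle to estimate ground state energy:

1. The position uncertainty is approximately the confinement size:
   Δx ≈ L = 3.120e-10 m

2. From ΔxΔp ≥ ℏ/2, the minimum momentum uncertainty is:
   Δp ≈ ℏ/(2L) = 1.690e-25 kg·m/s

3. The kinetic energy is approximately:
   KE ≈ (Δp)²/(2m) = (1.690e-25)²/(2 × 9.109e-31 kg)
   KE ≈ 1.568e-20 J = 97.848 meV

This is an order-of-magnitude estimate of the ground state energy.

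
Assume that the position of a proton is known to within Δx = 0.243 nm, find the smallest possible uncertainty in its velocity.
129.731 m/s

Using the Heisenberg uncertainty principle and Δp = mΔv:
ΔxΔp ≥ ℏ/2
Δx(mΔv) ≥ ℏ/2

The minimum uncertainty in velocity is:
Δv_min = ℏ/(2mΔx)
Δv_min = (1.055e-34 J·s) / (2 × 1.673e-27 kg × 2.430e-10 m)
Δv_min = 1.297e+02 m/s = 129.731 m/s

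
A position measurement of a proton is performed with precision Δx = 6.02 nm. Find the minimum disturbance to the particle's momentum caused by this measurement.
8.759 × 10^-27 kg·m/s

The uncertainty principle implies that measuring position disturbs momentum:
ΔxΔp ≥ ℏ/2

When we measure position with precision Δx, we necessarily introduce a momentum uncertainty:
Δp ≥ ℏ/(2Δx)
Δp_min = (1.055e-34 J·s) / (2 × 6.020e-09 m)
Δp_min = 8.759e-27 kg·m/s

The more precisely we measure position, the greater the momentum disturbance.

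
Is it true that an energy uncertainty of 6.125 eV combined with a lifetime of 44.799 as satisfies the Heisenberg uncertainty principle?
No, it violates the uncertainty relation.

Calculate the product ΔEΔt:
ΔE = 6.125 eV = 9.813e-19 J
ΔEΔt = (9.813e-19 J) × (4.480e-17 s)
ΔEΔt = 4.396e-35 J·s

Compare to the minimum allowed value ℏ/2:
ℏ/2 = 5.273e-35 J·s

Since ΔEΔt = 4.396e-35 J·s < 5.273e-35 J·s = ℏ/2,
this violates the uncertainty relation.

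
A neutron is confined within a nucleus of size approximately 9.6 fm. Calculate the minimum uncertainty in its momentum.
5.493 × 10^-21 kg·m/s

Using the Heisenberg uncertainty principle:
ΔxΔp ≥ ℏ/2

With Δx ≈ L = 9.600e-15 m (the confinement size):
Δp_min = ℏ/(2Δx)
Δp_min = (1.055e-34 J·s) / (2 × 9.600e-15 m)
Δp_min = 5.493e-21 kg·m/s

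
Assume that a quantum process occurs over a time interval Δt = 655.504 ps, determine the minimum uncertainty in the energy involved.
502.066 neV

Using the energy-time uncertainty principle:
ΔEΔt ≥ ℏ/2

The minimum uncertainty in energy is:
ΔE_min = ℏ/(2Δt)
ΔE_min = (1.055e-34 J·s) / (2 × 6.555e-10 s)
ΔE_min = 8.044e-26 J = 502.066 neV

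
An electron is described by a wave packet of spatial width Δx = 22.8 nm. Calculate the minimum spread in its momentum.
2.313 × 10^-27 kg·m/s

For a wave packet, the spatial width Δx and momentum spread Δp are related by the uncertainty principle:
ΔxΔp ≥ ℏ/2

The minimum momentum spread is:
Δp_min = ℏ/(2Δx)
Δp_min = (1.055e-34 J·s) / (2 × 2.280e-08 m)
Δp_min = 2.313e-27 kg·m/s

A wave packet cannot have both a well-defined position and well-defined momentum.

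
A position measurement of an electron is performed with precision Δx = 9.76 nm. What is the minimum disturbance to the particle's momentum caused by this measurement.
5.403 × 10^-27 kg·m/s

The uncertainty principle implies that measuring position disturbs momentum:
ΔxΔp ≥ ℏ/2

When we measure position with precision Δx, we necessarily introduce a momentum uncertainty:
Δp ≥ ℏ/(2Δx)
Δp_min = (1.055e-34 J·s) / (2 × 9.760e-09 m)
Δp_min = 5.403e-27 kg·m/s

The more precisely we measure position, the greater the momentum disturbance.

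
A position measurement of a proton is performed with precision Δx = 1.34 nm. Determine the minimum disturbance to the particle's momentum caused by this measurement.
3.935 × 10^-26 kg·m/s

The uncertainty principle implies that measuring position disturbs momentum:
ΔxΔp ≥ ℏ/2

When we measure position with precision Δx, we necessarily introduce a momentum uncertainty:
Δp ≥ ℏ/(2Δx)
Δp_min = (1.055e-34 J·s) / (2 × 1.340e-09 m)
Δp_min = 3.935e-26 kg·m/s

The more precisely we measure position, the greater the momentum disturbance.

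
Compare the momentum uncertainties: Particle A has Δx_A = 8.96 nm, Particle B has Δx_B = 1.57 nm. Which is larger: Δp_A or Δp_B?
Particle B has the larger minimum momentum uncertainty, by a factor of 5.71.

For each particle, the minimum momentum uncertainty is Δp_min = ℏ/(2Δx):

Particle A: Δp_A = ℏ/(2×8.960e-09 m) = 5.885e-27 kg·m/s
Particle B: Δp_B = ℏ/(2×1.570e-09 m) = 3.359e-26 kg·m/s

Ratio: Δp_B/Δp_A = 5.71

Since Δp_min ∝ 1/Δx, the particle with smaller position uncertainty (B) has larger momentum uncertainty.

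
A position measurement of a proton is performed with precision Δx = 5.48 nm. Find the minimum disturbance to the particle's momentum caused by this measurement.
9.622 × 10^-27 kg·m/s

The uncertainty principle implies that measuring position disturbs momentum:
ΔxΔp ≥ ℏ/2

When we measure position with precision Δx, we necessarily introduce a momentum uncertainty:
Δp ≥ ℏ/(2Δx)
Δp_min = (1.055e-34 J·s) / (2 × 5.480e-09 m)
Δp_min = 9.622e-27 kg·m/s

The more precisely we measure position, the greater the momentum disturbance.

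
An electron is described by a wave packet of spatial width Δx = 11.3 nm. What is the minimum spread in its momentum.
4.666 × 10^-27 kg·m/s

For a wave packet, the spatial width Δx and momentum spread Δp are related by the uncertainty principle:
ΔxΔp ≥ ℏ/2

The minimum momentum spread is:
Δp_min = ℏ/(2Δx)
Δp_min = (1.055e-34 J·s) / (2 × 1.130e-08 m)
Δp_min = 4.666e-27 kg·m/s

A wave packet cannot have both a well-defined position and well-defined momentum.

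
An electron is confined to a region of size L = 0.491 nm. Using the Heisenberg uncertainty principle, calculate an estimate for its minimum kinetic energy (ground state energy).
39.509 meV

Using the uncertainty principle to estimate ground state energy:

1. The position uncertainty is approximately the confinement size:
   Δx ≈ L = 4.910e-10 m

2. From ΔxΔp ≥ ℏ/2, the minimum momentum uncertainty is:
   Δp ≈ ℏ/(2L) = 1.074e-25 kg·m/s

3. The kinetic energy is approximately:
   KE ≈ (Δp)²/(2m) = (1.074e-25)²/(2 × 9.109e-31 kg)
   KE ≈ 6.330e-21 J = 39.509 meV

This is an order-of-magnitude estimate of the ground state energy.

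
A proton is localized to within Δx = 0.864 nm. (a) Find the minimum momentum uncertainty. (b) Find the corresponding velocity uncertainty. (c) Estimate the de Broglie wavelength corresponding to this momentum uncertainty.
(a) Δp_min = 6.103 × 10^-26 kg·m/s
(b) Δv_min = 36.487 m/s
(c) λ_dB = 10.857 nm

Step-by-step:

(a) From the uncertainty principle:
Δp_min = ℏ/(2Δx) = (1.055e-34 J·s)/(2 × 8.640e-10 m) = 6.103e-26 kg·m/s

(b) The velocity uncertainty:
Δv = Δp/m = (6.103e-26 kg·m/s)/(1.673e-27 kg) = 3.649e+01 m/s = 36.487 m/s

(c) The de Broglie wavelength for this momentum:
λ = h/p = (6.626e-34 J·s)/(6.103e-26 kg·m/s) = 1.086e-08 m = 10.857 nm

Note: The de Broglie wavelength is comparable to the localization size, as expected from wave-particle duality.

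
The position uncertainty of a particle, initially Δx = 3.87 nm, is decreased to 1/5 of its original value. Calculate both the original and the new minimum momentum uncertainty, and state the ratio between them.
Original Δp_min = 1.362 × 10^-26 kg·m/s; new Δp'_min = 6.812 × 10^-26 kg·m/s; ratio Δp'_min/Δp_min = 5.

From the uncertainty principle ΔxΔp ≥ ℏ/2, the minimum momentum uncertainty is Δp_min = ℏ/(2Δx).

Original (Δx = 3.87 nm = 3.870e-09 m):
Δp_min = (1.055e-34 J·s)/(2 × 3.870e-09 m) = 1.362e-26 kg·m/s

When Δx → (1/5)Δx:
Δp'_min = ℏ/(2 × (1/5)Δx) = 5 × ℏ/(2Δx) = 5 × Δp_min
Δp'_min = 5 × 1.362e-26 kg·m/s = 6.812e-26 kg·m/s

Since Δp_min ∝ 1/Δx, when Δx is decreased to 1/5 of its original value, Δp_min increases to 5 times its original value.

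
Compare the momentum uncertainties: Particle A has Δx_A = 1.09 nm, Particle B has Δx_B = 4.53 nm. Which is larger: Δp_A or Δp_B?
Particle A has the larger minimum momentum uncertainty, by a factor of 4.16.

For each particle, the minimum momentum uncertainty is Δp_min = ℏ/(2Δx):

Particle A: Δp_A = ℏ/(2×1.090e-09 m) = 4.837e-26 kg·m/s
Particle B: Δp_B = ℏ/(2×4.530e-09 m) = 1.164e-26 kg·m/s

Ratio: Δp_A/Δp_B = 4.16

Since Δp_min ∝ 1/Δx, the particle with smaller position uncertainty (A) has larger momentum uncertainty.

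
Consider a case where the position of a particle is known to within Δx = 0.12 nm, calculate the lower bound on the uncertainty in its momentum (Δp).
4.394 × 10^-25 kg·m/s

Using the Heisenberg uncertainty principle:
ΔxΔp ≥ ℏ/2

The minimum uncertainty in momentum is:
Δp_min = ℏ/(2Δx)
Δp_min = (1.055e-34 J·s) / (2 × 1.200e-10 m)
Δp_min = 4.394e-25 kg·m/s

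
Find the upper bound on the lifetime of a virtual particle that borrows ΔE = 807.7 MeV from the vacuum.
4.075 × 10^-25 s

Using the energy-time uncertainty principle:
ΔEΔt ≥ ℏ/2

For a virtual particle borrowing energy ΔE, the maximum lifetime is:
Δt_max = ℏ/(2ΔE)

Converting energy:
ΔE = 807.7 MeV = 1.294e-10 J

Δt_max = (1.055e-34 J·s) / (2 × 1.294e-10 J)
Δt_max = 4.075e-25 s = 4.075 × 10^-25 s

Virtual particles with higher borrowed energy exist for shorter times.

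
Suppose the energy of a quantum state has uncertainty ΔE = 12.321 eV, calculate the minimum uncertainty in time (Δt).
26.711 as

Using the energy-time uncertainty principle:
ΔEΔt ≥ ℏ/2

The minimum uncertainty in time is:
Δt_min = ℏ/(2ΔE)
Δt_min = (1.055e-34 J·s) / (2 × 1.974e-18 J)
Δt_min = 2.671e-17 s = 26.711 as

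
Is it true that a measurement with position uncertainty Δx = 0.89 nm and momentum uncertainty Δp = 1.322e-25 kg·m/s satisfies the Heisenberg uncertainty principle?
Yes, it satisfies the uncertainty principle.

Calculate the product ΔxΔp:
ΔxΔp = (8.900e-10 m) × (1.322e-25 kg·m/s)
ΔxΔp = 1.177e-34 J·s

Compare to the minimum allowed value ℏ/2:
ℏ/2 = 5.273e-35 J·s

Since ΔxΔp = 1.177e-34 J·s ≥ 5.273e-35 J·s = ℏ/2,
the measurement satisfies the uncertainty principle.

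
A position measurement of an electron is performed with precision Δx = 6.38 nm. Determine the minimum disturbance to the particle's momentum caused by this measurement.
8.265 × 10^-27 kg·m/s

The uncertainty principle implies that measuring position disturbs momentum:
ΔxΔp ≥ ℏ/2

When we measure position with precision Δx, we necessarily introduce a momentum uncertainty:
Δp ≥ ℏ/(2Δx)
Δp_min = (1.055e-34 J·s) / (2 × 6.380e-09 m)
Δp_min = 8.265e-27 kg·m/s

The more precisely we measure position, the greater the momentum disturbance.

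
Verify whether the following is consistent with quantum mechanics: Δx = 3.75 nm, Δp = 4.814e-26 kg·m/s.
Yes, it satisfies the uncertainty principle.

Calculate the product ΔxΔp:
ΔxΔp = (3.750e-09 m) × (4.814e-26 kg·m/s)
ΔxΔp = 1.805e-34 J·s

Compare to the minimum allowed value ℏ/2:
ℏ/2 = 5.273e-35 J·s

Since ΔxΔp = 1.805e-34 J·s ≥ 5.273e-35 J·s = ℏ/2,
the measurement satisfies the uncertainty principle.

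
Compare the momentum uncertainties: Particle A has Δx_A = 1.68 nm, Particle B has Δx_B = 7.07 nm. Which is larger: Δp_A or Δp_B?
Particle A has the larger minimum momentum uncertainty, by a factor of 4.21.

For each particle, the minimum momentum uncertainty is Δp_min = ℏ/(2Δx):

Particle A: Δp_A = ℏ/(2×1.680e-09 m) = 3.139e-26 kg·m/s
Particle B: Δp_B = ℏ/(2×7.070e-09 m) = 7.458e-27 kg·m/s

Ratio: Δp_A/Δp_B = 4.21

Since Δp_min ∝ 1/Δx, the particle with smaller position uncertainty (A) has larger momentum uncertainty.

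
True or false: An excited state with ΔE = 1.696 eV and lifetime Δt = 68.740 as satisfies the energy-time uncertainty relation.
No, it violates the uncertainty relation.

Calculate the product ΔEΔt:
ΔE = 1.696 eV = 2.717e-19 J
ΔEΔt = (2.717e-19 J) × (6.874e-17 s)
ΔEΔt = 1.868e-35 J·s

Compare to the minimum allowed value ℏ/2:
ℏ/2 = 5.273e-35 J·s

Since ΔEΔt = 1.868e-35 J·s < 5.273e-35 J·s = ℏ/2,
this violates the uncertainty relation.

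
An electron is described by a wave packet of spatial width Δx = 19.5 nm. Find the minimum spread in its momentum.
2.704 × 10^-27 kg·m/s

For a wave packet, the spatial width Δx and momentum spread Δp are related by the uncertainty principle:
ΔxΔp ≥ ℏ/2

The minimum momentum spread is:
Δp_min = ℏ/(2Δx)
Δp_min = (1.055e-34 J·s) / (2 × 1.950e-08 m)
Δp_min = 2.704e-27 kg·m/s

A wave packet cannot have both a well-defined position and well-defined momentum.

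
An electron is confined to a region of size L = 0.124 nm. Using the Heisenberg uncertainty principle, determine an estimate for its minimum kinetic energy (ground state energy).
619.469 meV

Using the uncertainty principle to estimate ground state energy:

1. The position uncertainty is approximately the confinement size:
   Δx ≈ L = 1.240e-10 m

2. From ΔxΔp ≥ ℏ/2, the minimum momentum uncertainty is:
   Δp ≈ ℏ/(2L) = 4.252e-25 kg·m/s

3. The kinetic energy is approximately:
   KE ≈ (Δp)²/(2m) = (4.252e-25)²/(2 × 9.109e-31 kg)
   KE ≈ 9.925e-20 J = 619.469 meV

This is an order-of-magnitude estimate of the ground state energy.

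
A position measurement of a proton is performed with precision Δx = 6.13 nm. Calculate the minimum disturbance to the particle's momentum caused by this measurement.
8.602 × 10^-27 kg·m/s

The uncertainty principle implies that measuring position disturbs momentum:
ΔxΔp ≥ ℏ/2

When we measure position with precision Δx, we necessarily introduce a momentum uncertainty:
Δp ≥ ℏ/(2Δx)
Δp_min = (1.055e-34 J·s) / (2 × 6.130e-09 m)
Δp_min = 8.602e-27 kg·m/s

The more precisely we measure position, the greater the momentum disturbance.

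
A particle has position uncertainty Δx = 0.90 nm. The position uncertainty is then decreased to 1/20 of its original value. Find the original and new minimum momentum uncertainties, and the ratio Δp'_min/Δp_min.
Original Δp_min = 5.859 × 10^-26 kg·m/s; new Δp'_min = 1.172 × 10^-24 kg·m/s; ratio Δp'_min/Δp_min = 20.

From the uncertainty principle ΔxΔp ≥ ℏ/2, the minimum momentum uncertainty is Δp_min = ℏ/(2Δx).

Original (Δx = 0.90 nm = 9.000e-10 m):
Δp_min = (1.055e-34 J·s)/(2 × 9.000e-10 m) = 5.859e-26 kg·m/s

When Δx → (1/20)Δx:
Δp'_min = ℏ/(2 × (1/20)Δx) = 20 × ℏ/(2Δx) = 20 × Δp_min
Δp'_min = 20 × 5.859e-26 kg·m/s = 1.172e-24 kg·m/s

Since Δp_min ∝ 1/Δx, when Δx is decreased to 1/20 of its original value, Δp_min increases to 20 times its original value.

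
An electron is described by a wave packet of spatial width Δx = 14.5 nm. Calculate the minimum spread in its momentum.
3.636 × 10^-27 kg·m/s

For a wave packet, the spatial width Δx and momentum spread Δp are related by the uncertainty principle:
ΔxΔp ≥ ℏ/2

The minimum momentum spread is:
Δp_min = ℏ/(2Δx)
Δp_min = (1.055e-34 J·s) / (2 × 1.450e-08 m)
Δp_min = 3.636e-27 kg·m/s

A wave packet cannot have both a well-defined position and well-defined momentum.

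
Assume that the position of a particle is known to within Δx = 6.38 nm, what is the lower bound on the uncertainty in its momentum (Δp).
8.265 × 10^-27 kg·m/s

Using the Heisenberg uncertainty principle:
ΔxΔp ≥ ℏ/2

The minimum uncertainty in momentum is:
Δp_min = ℏ/(2Δx)
Δp_min = (1.055e-34 J·s) / (2 × 6.380e-09 m)
Δp_min = 8.265e-27 kg·m/s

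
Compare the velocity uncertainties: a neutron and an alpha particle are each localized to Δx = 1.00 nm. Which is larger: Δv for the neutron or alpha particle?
The neutron has the larger minimum velocity uncertainty, by a ratio of 4.0.

For both particles, Δp_min = ℏ/(2Δx) = 5.273e-26 kg·m/s (same for both).

The velocity uncertainty is Δv = Δp/m:
- neutron: Δv = 5.273e-26 / 1.675e-27 = 3.148e+01 m/s = 31.481 m/s
- alpha particle: Δv = 5.273e-26 / 6.645e-27 = 7.935e+00 m/s = 7.935 m/s

Ratio: 3.148e+01 / 7.935e+00 = 4.0

The lighter particle has larger velocity uncertainty because Δv ∝ 1/m.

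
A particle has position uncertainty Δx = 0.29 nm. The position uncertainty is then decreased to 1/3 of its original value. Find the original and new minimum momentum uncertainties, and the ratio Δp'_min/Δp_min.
Original Δp_min = 1.818 × 10^-25 kg·m/s; new Δp'_min = 5.455 × 10^-25 kg·m/s; ratio Δp'_min/Δp_min = 3.

From the uncertainty principle ΔxΔp ≥ ℏ/2, the minimum momentum uncertainty is Δp_min = ℏ/(2Δx).

Original (Δx = 0.29 nm = 2.900e-10 m):
Δp_min = (1.055e-34 J·s)/(2 × 2.900e-10 m) = 1.818e-25 kg·m/s

When Δx → (1/3)Δx:
Δp'_min = ℏ/(2 × (1/3)Δx) = 3 × ℏ/(2Δx) = 3 × Δp_min
Δp'_min = 3 × 1.818e-25 kg·m/s = 5.455e-25 kg·m/s

Since Δp_min ∝ 1/Δx, when Δx is decreased to 1/3 of its original value, Δp_min increases to 3 times its original value.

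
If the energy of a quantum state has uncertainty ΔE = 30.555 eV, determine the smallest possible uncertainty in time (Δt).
10.771 as

Using the energy-time uncertainty principle:
ΔEΔt ≥ ℏ/2

The minimum uncertainty in time is:
Δt_min = ℏ/(2ΔE)
Δt_min = (1.055e-34 J·s) / (2 × 4.895e-18 J)
Δt_min = 1.077e-17 s = 10.771 as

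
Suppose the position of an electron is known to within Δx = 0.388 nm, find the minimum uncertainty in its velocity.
149.185 km/s

Using the Heisenberg uncertainty principle and Δp = mΔv:
ΔxΔp ≥ ℏ/2
Δx(mΔv) ≥ ℏ/2

The minimum uncertainty in velocity is:
Δv_min = ℏ/(2mΔx)
Δv_min = (1.055e-34 J·s) / (2 × 9.109e-31 kg × 3.880e-10 m)
Δv_min = 1.492e+05 m/s = 149.185 km/s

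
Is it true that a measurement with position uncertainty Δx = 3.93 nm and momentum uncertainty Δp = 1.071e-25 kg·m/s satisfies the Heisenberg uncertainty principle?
Yes, it satisfies the uncertainty principle.

Calculate the product ΔxΔp:
ΔxΔp = (3.930e-09 m) × (1.071e-25 kg·m/s)
ΔxΔp = 4.209e-34 J·s

Compare to the minimum allowed value ℏ/2:
ℏ/2 = 5.273e-35 J·s

Since ΔxΔp = 4.209e-34 J·s ≥ 5.273e-35 J·s = ℏ/2,
the measurement satisfies the uncertainty principle.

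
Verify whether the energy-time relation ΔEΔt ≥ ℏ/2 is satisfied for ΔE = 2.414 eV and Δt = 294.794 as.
Yes, it satisfies the uncertainty relation.

Calculate the product ΔEΔt:
ΔE = 2.414 eV = 3.868e-19 J
ΔEΔt = (3.868e-19 J) × (2.948e-16 s)
ΔEΔt = 1.140e-34 J·s

Compare to the minimum allowed value ℏ/2:
ℏ/2 = 5.273e-35 J·s

Since ΔEΔt = 1.140e-34 J·s ≥ 5.273e-35 J·s = ℏ/2,
this satisfies the uncertainty relation.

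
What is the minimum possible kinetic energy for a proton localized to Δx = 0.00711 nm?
102.616 meV

Localizing a particle requires giving it sufficient momentum uncertainty:

1. From uncertainty principle: Δp ≥ ℏ/(2Δx)
   Δp_min = (1.055e-34 J·s) / (2 × 7.110e-12 m)
   Δp_min = 7.416e-24 kg·m/s

2. This momentum uncertainty corresponds to kinetic energy:
   KE ≈ (Δp)²/(2m) = (7.416e-24)²/(2 × 1.673e-27 kg)
   KE = 1.644e-20 J = 102.616 meV

Tighter localization requires more energy.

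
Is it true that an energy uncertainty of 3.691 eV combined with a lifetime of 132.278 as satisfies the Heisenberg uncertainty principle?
Yes, it satisfies the uncertainty relation.

Calculate the product ΔEΔt:
ΔE = 3.691 eV = 5.914e-19 J
ΔEΔt = (5.914e-19 J) × (1.323e-16 s)
ΔEΔt = 7.822e-35 J·s

Compare to the minimum allowed value ℏ/2:
ℏ/2 = 5.273e-35 J·s

Since ΔEΔt = 7.822e-35 J·s ≥ 5.273e-35 J·s = ℏ/2,
this satisfies the uncertainty relation.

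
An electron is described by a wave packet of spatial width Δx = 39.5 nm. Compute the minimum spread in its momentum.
1.335 × 10^-27 kg·m/s

For a wave packet, the spatial width Δx and momentum spread Δp are related by the uncertainty principle:
ΔxΔp ≥ ℏ/2

The minimum momentum spread is:
Δp_min = ℏ/(2Δx)
Δp_min = (1.055e-34 J·s) / (2 × 3.950e-08 m)
Δp_min = 1.335e-27 kg·m/s

A wave packet cannot have both a well-defined position and well-defined momentum.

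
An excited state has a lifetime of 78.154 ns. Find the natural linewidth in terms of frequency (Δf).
1.018 MHz

Using the energy-time uncertainty principle and E = hf:
ΔEΔt ≥ ℏ/2
hΔf·Δt ≥ ℏ/2

The minimum frequency uncertainty is:
Δf = ℏ/(2hτ) = 1/(4πτ)
Δf = 1/(4π × 7.815e-08 s)
Δf = 1.018e+06 Hz = 1.018 MHz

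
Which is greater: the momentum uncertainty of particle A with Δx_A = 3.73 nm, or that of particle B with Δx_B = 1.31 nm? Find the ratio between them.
Particle B has the larger minimum momentum uncertainty, by a factor of 2.85.

For each particle, the minimum momentum uncertainty is Δp_min = ℏ/(2Δx):

Particle A: Δp_A = ℏ/(2×3.730e-09 m) = 1.414e-26 kg·m/s
Particle B: Δp_B = ℏ/(2×1.310e-09 m) = 4.025e-26 kg·m/s

Ratio: Δp_B/Δp_A = 2.85

Since Δp_min ∝ 1/Δx, the particle with smaller position uncertainty (B) has larger momentum uncertainty.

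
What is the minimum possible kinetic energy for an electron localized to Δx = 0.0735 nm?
1.763 eV

Localizing a particle requires giving it sufficient momentum uncertainty:

1. From uncertainty principle: Δp ≥ ℏ/(2Δx)
   Δp_min = (1.055e-34 J·s) / (2 × 7.350e-11 m)
   Δp_min = 7.174e-25 kg·m/s

2. This momentum uncertainty corresponds to kinetic energy:
   KE ≈ (Δp)²/(2m) = (7.174e-25)²/(2 × 9.109e-31 kg)
   KE = 2.825e-19 J = 1.763 eV

Tighter localization requires more energy.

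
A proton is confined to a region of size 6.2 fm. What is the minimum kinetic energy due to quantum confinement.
134.949 keV

Using the uncertainty principle:

1. Position uncertainty: Δx ≈ 6.200e-15 m
2. Minimum momentum uncertainty: Δp = ℏ/(2Δx) = 8.505e-21 kg·m/s
3. Minimum kinetic energy:
   KE = (Δp)²/(2m) = (8.505e-21)²/(2 × 1.673e-27 kg)
   KE = 2.162e-14 J = 134.949 keV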